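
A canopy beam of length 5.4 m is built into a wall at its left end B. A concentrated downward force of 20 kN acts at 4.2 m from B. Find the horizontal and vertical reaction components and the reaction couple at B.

B_x = 0, B_y = 20.00 kN, M_B = 84.00 kN·m

ΣF_x = 0: B_x = 0.
ΣF_y = 0: B_y − 20 = 0 → B_y = 20.00 kN.
ΣM about B: M_B − 20·4.2 = 0 → M_B = 84.00 kN·m.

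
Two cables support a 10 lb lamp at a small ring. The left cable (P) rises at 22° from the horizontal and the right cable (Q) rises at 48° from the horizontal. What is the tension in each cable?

T_P = 7.121 lb, T_Q = 9.867 lb

ΣF_x = 0: −T_P·cos22° + T_Q·cos48° = 0 → T_Q = 1.38565·T_P.
ΣF_y = 0: T_P·sin22° + T_Q·sin48° = 10.
Substitute: T_P·(0.374607 + 1.38565·0.743145) = 10 → T_P = 7.12075 ≈ 7.121 lb.
Then T_Q = 1.38565 × 7.12075 = 9.867 lb.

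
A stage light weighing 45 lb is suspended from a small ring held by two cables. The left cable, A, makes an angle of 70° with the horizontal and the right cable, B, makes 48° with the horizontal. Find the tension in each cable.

ΣF_x = 0: −T_A·cos70° + T_B·cos48° = 0 → T_B = 0.511141·T_A.
ΣF_y = 0: T_A·sin70° + T_B·sin48° = 45.
Substitute: T_A·(0.939693 + 0.511141·0.743145) = 45 → T_A = 34.1027 ≈ 34.10 lb.
Then T_B = 0.511141 × 34.1027 = 17.43 lb.

T_A = 34.10 lb, T_B = 17.43 lb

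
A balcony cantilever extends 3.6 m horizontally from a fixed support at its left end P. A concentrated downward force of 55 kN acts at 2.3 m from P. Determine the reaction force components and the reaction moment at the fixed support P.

P_x = 0, P_y = 55.00 kN, M_P = 126.5 kN·m

ΣF_x = 0: P_x = 0.
ΣF_y = 0: P_y − 55 = 0 → P_y = 55.00 kN.
ΣM about P: M_P − 55·2.3 = 0 → M_P = 126.5 kN·m.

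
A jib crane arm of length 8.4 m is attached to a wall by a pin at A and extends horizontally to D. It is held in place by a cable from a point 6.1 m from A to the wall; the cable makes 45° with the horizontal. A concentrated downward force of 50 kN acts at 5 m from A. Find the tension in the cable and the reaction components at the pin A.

T = 57.96 kN, A_x = 40.98 kN, A_y = 9.016 kN

ΣM about A: T·sin45°·6.1 − 50·5 = 0 → T = 250/(6.1·0.707107) = 57.9596 ≈ 57.96 kN.
ΣF_x = 0: A_x − T·cos45° = 0 → A_x = 57.9596 × 0.707107 = 40.98 kN.
ΣF_y = 0: A_y + T·sin45° − 50 = 0 → A_y = 50 − 57.9596 × 0.707107 = 9.016 kN.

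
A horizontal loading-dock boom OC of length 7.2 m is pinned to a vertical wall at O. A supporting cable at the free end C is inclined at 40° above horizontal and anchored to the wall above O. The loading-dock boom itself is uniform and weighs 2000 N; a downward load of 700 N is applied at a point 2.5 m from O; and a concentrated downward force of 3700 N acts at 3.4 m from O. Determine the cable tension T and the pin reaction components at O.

T = 4652 N, O_x = 3564 N, O_y = 3410 N

ΣM about O: T·sin40°·7.2 − 2000·3.6 − 700·2.5 − 3700·3.4 = 0 → T = 21530/(7.2·0.642788) = 4652.04 ≈ 4652 N.
ΣF_x = 0: O_x − T·cos40° = 0 → O_x = 4652.04 × 0.766044 = 3564 N.
ΣF_y = 0: O_y + T·sin40° − 2000 − 700 − 3700 = 0 → O_y = 6400 − 4652.04 × 0.642788 = 3410 N.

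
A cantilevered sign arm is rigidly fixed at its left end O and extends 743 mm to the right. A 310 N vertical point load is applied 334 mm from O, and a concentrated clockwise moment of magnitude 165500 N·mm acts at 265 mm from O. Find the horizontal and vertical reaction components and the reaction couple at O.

ΣF_x = 0: O_x = 0.
ΣF_y = 0: O_y − 310 = 0 → O_y = 310.0 N.
ΣM about O: M_O − 310·334 − 165500 = 0 → M_O = 269000 N·mm.

O_x = 0, O_y = 310.0 N, M_O = 269000 N·mm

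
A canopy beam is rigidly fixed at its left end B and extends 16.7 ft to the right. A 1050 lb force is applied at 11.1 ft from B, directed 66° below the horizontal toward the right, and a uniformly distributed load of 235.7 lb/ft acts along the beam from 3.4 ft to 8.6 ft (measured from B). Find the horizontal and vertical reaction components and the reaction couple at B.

Resultant of the distributed load: 235.7 × 5.2 = 1225.64 lb at 6 ft from B.
ΣF_x = 0: B_x + 1050·cos66° = 0 → B_x = -427.1 lb.
ΣF_y = 0: B_y − 1050·sin66° − 235.7·5.2 = 0 → B_y = 2185 lb.
ΣM about B: M_B − 1050·sin66°·11.1 − (235.7·5.2)·6 = 0 → M_B = 18000 lb·ft.

B_x = -427.1 lb, B_y = 2185 lb, M_B = 18000 lb·ft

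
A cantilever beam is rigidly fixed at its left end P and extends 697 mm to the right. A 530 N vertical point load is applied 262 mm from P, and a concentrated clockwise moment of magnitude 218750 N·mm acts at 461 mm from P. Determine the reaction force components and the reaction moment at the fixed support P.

P_x = 0, P_y = 530.0 N, M_P = 357600 N·mm

ΣF_x = 0: P_x = 0.
ΣF_y = 0: P_y − 530 = 0 → P_y = 530.0 N.
ΣM about P: M_P − 530·262 − 218750 = 0 → M_P = 357600 N·mm.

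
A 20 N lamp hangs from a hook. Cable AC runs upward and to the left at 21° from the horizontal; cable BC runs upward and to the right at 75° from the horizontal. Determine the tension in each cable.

ΣF_x = 0: −T_AC·cos21° + T_BC·cos75° = 0 → T_BC = 3.60708·T_AC.
ΣF_y = 0: T_AC·sin21° + T_BC·sin75° = 20.
Substitute: T_AC·(0.358368 + 3.60708·0.965926) = 20 → T_AC = 5.20489 ≈ 5.205 N.
Then T_BC = 3.60708 × 5.20489 = 18.77 N.

T_AC = 5.205 N, T_BC = 18.77 N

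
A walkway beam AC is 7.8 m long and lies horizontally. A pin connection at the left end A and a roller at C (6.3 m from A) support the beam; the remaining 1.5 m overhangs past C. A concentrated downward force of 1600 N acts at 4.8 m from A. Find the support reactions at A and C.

Moments about A: C_y·6.3 − 1600·4.8 = 0 → C_y = 7680/6.3 = 1219.05 ≈ 1219 N.
ΣF_y = 0: A_y + 1219.05 − 1600 = 0 → A_y = 381.0 N.
ΣF_x = 0: no horizontal applied forces, so A_x = 0.

A_x = 0, A_y = 381.0 N, C_y = 1219 N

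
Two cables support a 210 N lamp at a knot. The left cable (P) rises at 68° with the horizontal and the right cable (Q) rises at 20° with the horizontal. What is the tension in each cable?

ΣF_x = 0: −T_P·cos68° + T_Q·cos20° = 0 → T_Q = 0.398648·T_P.
ΣF_y = 0: T_P·sin68° + T_Q·sin20° = 210.
Substitute: T_P·(0.927184 + 0.398648·0.34202) = 210 → T_P = 197.456 ≈ 197.5 N.
Then T_Q = 0.398648 × 197.456 = 78.72 N.

T_P = 197.5 N, T_Q = 78.72 N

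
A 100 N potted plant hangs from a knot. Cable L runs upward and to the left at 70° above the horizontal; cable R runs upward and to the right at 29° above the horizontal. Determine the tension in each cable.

ΣF_x = 0: −T_L·cos70° + T_R·cos29° = 0 → T_R = 0.39105·T_L.
ΣF_y = 0: T_L·sin70° + T_R·sin29° = 100.
Substitute: T_L·(0.939693 + 0.39105·0.48481) = 100 → T_L = 88.5522 ≈ 88.55 N.
Then T_R = 0.39105 × 88.5522 = 34.63 N.

T_L = 88.55 N, T_R = 34.63 N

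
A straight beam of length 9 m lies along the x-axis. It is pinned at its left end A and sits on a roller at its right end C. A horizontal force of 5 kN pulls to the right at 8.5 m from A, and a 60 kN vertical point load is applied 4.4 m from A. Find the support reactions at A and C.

A_x = -5.000 kN, A_y = 30.67 kN, C_y = 29.33 kN

Moments about A: C_y·9 − 60·4.4 = 0 → C_y = 264/9 = 29.3333 ≈ 29.33 kN.
ΣF_y = 0: A_y + 29.3333 − 60 = 0 → A_y = 30.67 kN.
ΣF_x = 0: A_x + 5 = 0 → A_x = -5.000 kN.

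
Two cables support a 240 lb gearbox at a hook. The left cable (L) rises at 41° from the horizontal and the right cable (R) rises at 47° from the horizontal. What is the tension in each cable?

T_L = 163.8 lb, T_R = 181.2 lb

ΣF_x = 0: −T_L·cos41° + T_R·cos47° = 0 → T_R = 1.10661·T_L.
ΣF_y = 0: T_L·sin41° + T_R·sin47° = 240.
Substitute: T_L·(0.656059 + 1.10661·0.731354) = 240 → T_L = 163.78 ≈ 163.8 lb.
Then T_R = 1.10661 × 163.78 = 181.2 lb.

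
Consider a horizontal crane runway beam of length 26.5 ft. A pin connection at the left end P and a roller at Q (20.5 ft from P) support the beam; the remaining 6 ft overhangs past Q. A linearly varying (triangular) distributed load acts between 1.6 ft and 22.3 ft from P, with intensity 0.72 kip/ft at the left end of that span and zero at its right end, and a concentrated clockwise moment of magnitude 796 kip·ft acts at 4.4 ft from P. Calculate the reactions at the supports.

P_x = 0, P_y = -34.47 kip, Q_y = 41.92 kip

Resultant of the triangular load: ½ × 0.72 × 20.7 = 7.452 kip, acting at 8.5 ft from P (one-third of the span from the peak).
Moments about P: Q_y·20.5 − (½·0.72·20.7)·8.5 − 796 = 0 → Q_y = 859.342/20.5 = 41.9191 ≈ 41.92 kip.
ΣF_y = 0: P_y + 41.9191 − ½·0.72·20.7 = 0 → P_y = -34.47 kip.
ΣF_x = 0: no horizontal applied forces, so P_x = 0.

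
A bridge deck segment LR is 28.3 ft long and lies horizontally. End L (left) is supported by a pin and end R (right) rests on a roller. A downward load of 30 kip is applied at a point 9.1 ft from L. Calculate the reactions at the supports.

ΣM about L: R_y·28.3 − 30·9.1 = 0 → R_y = 273/28.3 = 9.64664 ≈ 9.647 kip.
ΣF_y = 0: L_y + 9.64664 − 30 = 0 → L_y = 20.35 kip.
ΣF_x = 0: no horizontal applied forces, so L_x = 0.

L_x = 0, L_y = 20.35 kip, R_y = 9.647 kip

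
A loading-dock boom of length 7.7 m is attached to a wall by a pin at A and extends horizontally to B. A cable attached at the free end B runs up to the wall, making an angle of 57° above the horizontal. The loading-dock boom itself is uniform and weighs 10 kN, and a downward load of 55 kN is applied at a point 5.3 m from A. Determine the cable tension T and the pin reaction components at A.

T = 51.10 kN, A_x = 27.83 kN, A_y = 22.14 kN

ΣM about A: T·sin57°·7.7 − 10·3.85 − 55·5.3 = 0 → T = 330/(7.7·0.838671) = 51.1013 ≈ 51.10 kN.
ΣF_x = 0: A_x − T·cos57° = 0 → A_x = 51.1013 × 0.544639 = 27.83 kN.
ΣF_y = 0: A_y + T·sin57° − 10 − 55 = 0 → A_y = 65 − 51.1013 × 0.838671 = 22.14 kN.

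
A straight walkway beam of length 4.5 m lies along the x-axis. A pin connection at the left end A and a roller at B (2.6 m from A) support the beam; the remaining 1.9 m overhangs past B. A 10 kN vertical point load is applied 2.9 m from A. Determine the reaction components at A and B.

A_x = 0, A_y = -1.154 kN, B_y = 11.15 kN

ΣM about A: B_y·2.6 − 10·2.9 = 0 → B_y = 29/2.6 = 11.1538 ≈ 11.15 kN.
ΣF_y = 0: A_y + 11.1538 − 10 = 0 → A_y = -1.154 kN.
ΣF_x = 0: no horizontal applied forces, so A_x = 0.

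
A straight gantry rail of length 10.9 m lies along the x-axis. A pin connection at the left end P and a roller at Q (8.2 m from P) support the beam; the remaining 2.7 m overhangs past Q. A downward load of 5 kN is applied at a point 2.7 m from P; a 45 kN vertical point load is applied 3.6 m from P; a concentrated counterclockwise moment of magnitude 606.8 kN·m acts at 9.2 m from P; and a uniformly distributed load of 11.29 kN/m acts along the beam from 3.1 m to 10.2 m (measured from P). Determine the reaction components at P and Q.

Resultant of the distributed load: 11.29 × 7.1 = 80.159 kN at 6.65 m from P.
Moments about P: Q_y·8.2 − 5·2.7 − 45·3.6 + 606.8 − (11.29·7.1)·6.65 = 0 → Q_y = 101.75735/8.2 = 12.4094 ≈ 12.41 kN.
ΣF_y = 0: P_y + 12.4094 − 5 − 45 − 11.29·7.1 = 0 → P_y = 117.7 kN.
ΣF_x = 0: no horizontal applied forces, so P_x = 0.

P_x = 0, P_y = 117.7 kN, Q_y = 12.41 kN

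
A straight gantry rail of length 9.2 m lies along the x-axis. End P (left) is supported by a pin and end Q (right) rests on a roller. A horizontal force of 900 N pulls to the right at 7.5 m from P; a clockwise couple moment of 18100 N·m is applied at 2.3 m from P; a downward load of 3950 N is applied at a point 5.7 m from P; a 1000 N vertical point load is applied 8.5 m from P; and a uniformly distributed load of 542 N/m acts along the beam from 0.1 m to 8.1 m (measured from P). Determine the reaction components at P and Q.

P_x = -900.0 N, P_y = 2015 N, Q_y = 7271 N

Resultant of the distributed load: 542 × 8 = 4336 N at 4.1 m from P.
Moments about P: Q_y·9.2 − 18100 − 3950·5.7 − 1000·8.5 − (542·8)·4.1 = 0 → Q_y = 66892.6/9.2 = 7270.93 ≈ 7271 N.
ΣF_y = 0: P_y + 7270.93 − 3950 − 1000 − 542·8 = 0 → P_y = 2015 N.
ΣF_x = 0: P_x + 900 = 0 → P_x = -900.0 N.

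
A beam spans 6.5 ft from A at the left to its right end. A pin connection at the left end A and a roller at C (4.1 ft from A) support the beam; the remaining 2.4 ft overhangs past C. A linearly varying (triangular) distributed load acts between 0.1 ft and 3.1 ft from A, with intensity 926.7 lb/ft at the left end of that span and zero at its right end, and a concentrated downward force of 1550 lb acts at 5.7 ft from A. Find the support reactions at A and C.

A_x = 0, A_y = 412.2 lb, C_y = 2528 lb

Resultant of the triangular load: ½ × 926.7 × 3 = 1390.05 lb, acting at 1.1 ft from A (one-third of the span from the peak).
Moments about A: C_y·4.1 − (½·926.7·3)·1.1 − 1550·5.7 = 0 → C_y = 10364.055/4.1 = 2527.82 ≈ 2528 lb.
ΣF_y = 0: A_y + 2527.82 − ½·926.7·3 − 1550 = 0 → A_y = 412.2 lb.
ΣF_x = 0: no horizontal applied forces, so A_x = 0.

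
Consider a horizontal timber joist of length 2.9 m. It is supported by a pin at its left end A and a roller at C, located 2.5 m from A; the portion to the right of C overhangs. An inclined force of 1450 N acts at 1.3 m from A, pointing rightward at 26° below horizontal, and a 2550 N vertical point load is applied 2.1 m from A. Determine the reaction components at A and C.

A_x = -1303 N, A_y = 713.1 N, C_y = 2473 N

Moments about A: C_y·2.5 − 1450·sin26°·1.3 − 2550·2.1 = 0 → C_y = 6181.33/2.5 = 2472.53 ≈ 2473 N.
ΣF_y = 0: A_y + 2472.53 − 1450·sin26° − 2550 = 0 → A_y = 713.1 N.
ΣF_x = 0: A_x + 1450·cos26° = 0 → A_x = -1303 N.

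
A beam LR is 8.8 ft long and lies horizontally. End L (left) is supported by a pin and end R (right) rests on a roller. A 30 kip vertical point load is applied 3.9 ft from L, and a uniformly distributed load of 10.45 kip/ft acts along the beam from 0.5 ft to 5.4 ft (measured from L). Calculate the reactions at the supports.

L_x = 0, L_y = 50.74 kip, R_y = 30.46 kip

Resultant of the distributed load: 10.45 × 4.9 = 51.205 kip at 2.95 ft from L.
Moments about L: R_y·8.8 − 30·3.9 − (10.45·4.9)·2.95 = 0 → R_y = 268.05475/8.8 = 30.4608 ≈ 30.46 kip.
ΣF_y = 0: L_y + 30.4608 − 30 − 10.45·4.9 = 0 → L_y = 50.74 kip.
ΣF_x = 0: no horizontal applied forces, so L_x = 0.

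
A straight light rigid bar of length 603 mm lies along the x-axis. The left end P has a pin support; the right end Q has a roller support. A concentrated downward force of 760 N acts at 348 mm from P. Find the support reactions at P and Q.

Taking moments about P: Q_y·603 − 760·348 = 0 → Q_y = 264480/603 = 438.607 ≈ 438.6 N.
ΣF_y = 0: P_y + 438.607 − 760 = 0 → P_y = 321.4 N.
ΣF_x = 0: no horizontal applied forces, so P_x = 0.

P_x = 0, P_y = 321.4 N, Q_y = 438.6 N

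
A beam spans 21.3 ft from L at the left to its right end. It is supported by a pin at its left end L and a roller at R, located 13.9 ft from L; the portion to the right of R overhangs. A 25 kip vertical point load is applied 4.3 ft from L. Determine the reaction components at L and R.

ΣM about L: R_y·13.9 − 25·4.3 = 0 → R_y = 107.5/13.9 = 7.73381 ≈ 7.734 kip.
ΣF_y = 0: L_y + 7.73381 − 25 = 0 → L_y = 17.27 kip.
ΣF_x = 0: no horizontal applied forces, so L_x = 0.

L_x = 0, L_y = 17.27 kip, R_y = 7.734 kip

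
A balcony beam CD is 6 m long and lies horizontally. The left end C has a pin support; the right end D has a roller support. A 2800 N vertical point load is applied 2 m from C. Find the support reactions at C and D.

Taking moments about C: D_y·6 − 2800·2 = 0 → D_y = 5600/6 = 933.333 ≈ 933.3 N.
ΣF_y = 0: C_y + 933.333 − 2800 = 0 → C_y = 1867 N.
ΣF_x = 0: no horizontal applied forces, so C_x = 0.

C_x = 0, C_y = 1867 N, D_y = 933.3 N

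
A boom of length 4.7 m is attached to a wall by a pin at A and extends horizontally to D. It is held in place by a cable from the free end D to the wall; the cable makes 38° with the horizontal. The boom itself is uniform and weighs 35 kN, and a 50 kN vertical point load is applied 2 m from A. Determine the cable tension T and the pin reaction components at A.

T = 62.98 kN, A_x = 49.63 kN, A_y = 46.22 kN

ΣM about A: T·sin38°·4.7 − 35·2.35 − 50·2 = 0 → T = 182.25/(4.7·0.615661) = 62.9837 ≈ 62.98 kN.
ΣF_x = 0: A_x − T·cos38° = 0 → A_x = 62.9837 × 0.788011 = 49.63 kN.
ΣF_y = 0: A_y + T·sin38° − 35 − 50 = 0 → A_y = 85 − 62.9837 × 0.615661 = 46.22 kN.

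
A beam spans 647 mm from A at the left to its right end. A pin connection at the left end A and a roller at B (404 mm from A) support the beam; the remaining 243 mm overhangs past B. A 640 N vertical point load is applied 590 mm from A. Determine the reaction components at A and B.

A_x = 0, A_y = -294.7 N, B_y = 934.7 N

ΣM about A: B_y·404 − 640·590 = 0 → B_y = 377600/404 = 934.653 ≈ 934.7 N.
ΣF_y = 0: A_y + 934.653 − 640 = 0 → A_y = -294.7 N.
ΣF_x = 0: no horizontal applied forces, so A_x = 0.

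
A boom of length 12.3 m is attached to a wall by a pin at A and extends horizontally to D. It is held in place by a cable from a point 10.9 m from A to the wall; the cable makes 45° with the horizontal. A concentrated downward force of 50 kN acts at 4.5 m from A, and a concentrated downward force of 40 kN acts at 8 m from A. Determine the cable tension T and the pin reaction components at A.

T = 70.71 kN, A_x = 50.00 kN, A_y = 40.00 kN

ΣM about A: T·sin45°·10.9 − 50·4.5 − 40·8 = 0 → T = 545/(10.9·0.707107) = 70.7107 ≈ 70.71 kN.
ΣF_x = 0: A_x − T·cos45° = 0 → A_x = 70.7107 × 0.707107 = 50.00 kN.
ΣF_y = 0: A_y + T·sin45° − 50 − 40 = 0 → A_y = 90 − 70.7107 × 0.707107 = 40.00 kN.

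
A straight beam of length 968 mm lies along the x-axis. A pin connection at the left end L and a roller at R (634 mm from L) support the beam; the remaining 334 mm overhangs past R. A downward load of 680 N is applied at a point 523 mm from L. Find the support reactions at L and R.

L_x = 0, L_y = 119.1 N, R_y = 560.9 N

Taking moments about L: R_y·634 − 680·523 = 0 → R_y = 355640/634 = 560.946 ≈ 560.9 N.
ΣF_y = 0: L_y + 560.946 − 680 = 0 → L_y = 119.1 N.
ΣF_x = 0: no horizontal applied forces, so L_x = 0.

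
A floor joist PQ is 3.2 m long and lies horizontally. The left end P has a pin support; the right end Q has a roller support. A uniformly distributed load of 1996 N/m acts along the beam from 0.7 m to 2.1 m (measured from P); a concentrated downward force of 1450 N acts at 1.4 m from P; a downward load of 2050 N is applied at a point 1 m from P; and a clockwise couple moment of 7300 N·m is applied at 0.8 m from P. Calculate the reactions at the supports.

Resultant of the distributed load: 1996 × 1.4 = 2794.4 N at 1.4 m from P.
Taking moments about P: Q_y·3.2 − (1996·1.4)·1.4 − 1450·1.4 − 2050·1 − 7300 = 0 → Q_y = 15292.16/3.2 = 4778.8 ≈ 4779 N.
ΣF_y = 0: P_y + 4778.8 − 1996·1.4 − 1450 − 2050 = 0 → P_y = 1516 N.
ΣF_x = 0: no horizontal applied forces, so P_x = 0.

P_x = 0, P_y = 1516 N, Q_y = 4779 N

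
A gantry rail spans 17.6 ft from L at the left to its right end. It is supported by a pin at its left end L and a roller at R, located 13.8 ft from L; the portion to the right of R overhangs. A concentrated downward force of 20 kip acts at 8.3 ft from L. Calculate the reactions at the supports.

ΣM about L: R_y·13.8 − 20·8.3 = 0 → R_y = 166/13.8 = 12.029 ≈ 12.03 kip.
ΣF_y = 0: L_y + 12.029 − 20 = 0 → L_y = 7.971 kip.
ΣF_x = 0: no horizontal applied forces, so L_x = 0.

L_x = 0, L_y = 7.971 kip, R_y = 12.03 kip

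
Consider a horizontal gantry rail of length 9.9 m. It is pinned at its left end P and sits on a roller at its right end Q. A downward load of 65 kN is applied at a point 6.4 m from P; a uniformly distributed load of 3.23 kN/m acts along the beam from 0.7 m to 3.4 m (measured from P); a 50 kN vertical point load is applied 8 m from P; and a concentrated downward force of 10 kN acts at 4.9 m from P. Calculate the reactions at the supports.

P_x = 0, P_y = 44.54 kN, Q_y = 89.18 kN

Resultant of the distributed load: 3.23 × 2.7 = 8.721 kN at 2.05 m from P.
ΣM about P: Q_y·9.9 − 65·6.4 − (3.23·2.7)·2.05 − 50·8 − 10·4.9 = 0 → Q_y = 882.87805/9.9 = 89.1796 ≈ 89.18 kN.
ΣF_y = 0: P_y + 89.1796 − 65 − 3.23·2.7 − 50 − 10 = 0 → P_y = 44.54 kN.
ΣF_x = 0: no horizontal applied forces, so P_x = 0.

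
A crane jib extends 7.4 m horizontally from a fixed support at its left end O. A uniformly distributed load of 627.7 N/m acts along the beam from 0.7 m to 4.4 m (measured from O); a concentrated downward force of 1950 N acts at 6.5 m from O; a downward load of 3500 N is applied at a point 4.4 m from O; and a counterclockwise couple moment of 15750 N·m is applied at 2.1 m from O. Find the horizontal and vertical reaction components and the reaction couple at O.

O_x = 0, O_y = 7772 N, M_O = 18250 N·m

Resultant of the distributed load: 627.7 × 3.7 = 2322.49 N at 2.55 m from O.
ΣF_x = 0: O_x = 0.
ΣF_y = 0: O_y − 627.7·3.7 − 1950 − 3500 = 0 → O_y = 7772 N.
ΣM about O: M_O − (627.7·3.7)·2.55 − 1950·6.5 − 3500·4.4 + 15750 = 0 → M_O = 18250 N·m.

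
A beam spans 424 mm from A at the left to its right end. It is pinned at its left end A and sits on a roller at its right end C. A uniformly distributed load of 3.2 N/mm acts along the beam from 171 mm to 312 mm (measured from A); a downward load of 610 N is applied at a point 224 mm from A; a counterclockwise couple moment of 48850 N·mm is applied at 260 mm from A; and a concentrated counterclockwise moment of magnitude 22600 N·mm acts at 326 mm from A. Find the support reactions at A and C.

A_x = 0, A_y = 650.5 N, C_y = 410.7 N

Resultant of the distributed load: 3.2 × 141 = 451.2 N at 241.5 mm from A.
ΣM about A: C_y·424 − (3.2·141)·241.5 − 610·224 + 48850 + 22600 = 0 → C_y = 174154.8/424 = 410.742 ≈ 410.7 N.
ΣF_y = 0: A_y + 410.742 − 3.2·141 − 610 = 0 → A_y = 650.5 N.
ΣF_x = 0: no horizontal applied forces, so A_x = 0.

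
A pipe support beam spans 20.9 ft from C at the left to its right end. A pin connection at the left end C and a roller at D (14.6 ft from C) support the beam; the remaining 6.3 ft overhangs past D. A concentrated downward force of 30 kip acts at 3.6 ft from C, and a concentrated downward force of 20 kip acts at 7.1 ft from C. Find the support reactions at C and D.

ΣM about C: D_y·14.6 − 30·3.6 − 20·7.1 = 0 → D_y = 250/14.6 = 17.1233 ≈ 17.12 kip.
ΣF_y = 0: C_y + 17.1233 − 30 − 20 = 0 → C_y = 32.88 kip.
ΣF_x = 0: no horizontal applied forces, so C_x = 0.

C_x = 0, C_y = 32.88 kip, D_y = 17.12 kip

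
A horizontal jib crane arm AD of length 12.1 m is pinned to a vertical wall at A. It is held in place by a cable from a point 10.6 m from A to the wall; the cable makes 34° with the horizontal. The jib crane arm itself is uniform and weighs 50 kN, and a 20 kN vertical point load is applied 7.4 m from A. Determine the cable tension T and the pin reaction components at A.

T = 76.00 kN, A_x = 63.01 kN, A_y = 27.50 kN

ΣM about A: T·sin34°·10.6 − 50·6.05 − 20·7.4 = 0 → T = 450.5/(10.6·0.559193) = 76.0024 ≈ 76.00 kN.
ΣF_x = 0: A_x − T·cos34° = 0 → A_x = 76.0024 × 0.829038 = 63.01 kN.
ΣF_y = 0: A_y + T·sin34° − 50 − 20 = 0 → A_y = 70 − 76.0024 × 0.559193 = 27.50 kN.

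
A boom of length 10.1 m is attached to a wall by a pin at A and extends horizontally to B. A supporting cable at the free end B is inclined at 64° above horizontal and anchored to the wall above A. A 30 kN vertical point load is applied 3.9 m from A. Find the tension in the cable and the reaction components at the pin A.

T = 12.89 kN, A_x = 5.650 kN, A_y = 18.42 kN

ΣM about A: T·sin64°·10.1 − 30·3.9 = 0 → T = 117/(10.1·0.898794) = 12.8886 ≈ 12.89 kN.
ΣF_x = 0: A_x − T·cos64° = 0 → A_x = 12.8886 × 0.438371 = 5.650 kN.
ΣF_y = 0: A_y + T·sin64° − 30 = 0 → A_y = 30 − 12.8886 × 0.898794 = 18.42 kN.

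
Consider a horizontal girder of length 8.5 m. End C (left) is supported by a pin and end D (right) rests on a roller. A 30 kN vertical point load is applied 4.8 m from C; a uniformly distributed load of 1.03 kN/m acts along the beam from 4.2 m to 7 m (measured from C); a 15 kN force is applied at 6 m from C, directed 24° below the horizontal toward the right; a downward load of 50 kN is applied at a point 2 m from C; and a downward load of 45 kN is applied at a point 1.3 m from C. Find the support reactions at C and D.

Resultant of the distributed load: 1.03 × 2.8 = 2.884 kN at 5.6 m from C.
ΣM about C: D_y·8.5 − 30·4.8 − (1.03·2.8)·5.6 − 15·sin24°·6 − 50·2 − 45·1.3 = 0 → D_y = 355.257/8.5 = 41.7949 ≈ 41.79 kN.
ΣF_y = 0: C_y + 41.7949 − 30 − 1.03·2.8 − 15·sin24° − 50 − 45 = 0 → C_y = 92.19 kN.
ΣF_x = 0: C_x + 15·cos24° = 0 → C_x = -13.70 kN.

C_x = -13.70 kN, C_y = 92.19 kN, D_y = 41.79 kN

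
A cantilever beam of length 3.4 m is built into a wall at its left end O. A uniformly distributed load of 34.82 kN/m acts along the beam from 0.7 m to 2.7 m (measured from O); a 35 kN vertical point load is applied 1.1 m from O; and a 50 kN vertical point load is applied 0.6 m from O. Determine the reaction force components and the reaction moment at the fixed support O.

O_x = 0, O_y = 154.6 kN, M_O = 186.9 kN·m

Resultant of the distributed load: 34.82 × 2 = 69.64 kN at 1.7 m from O.
ΣF_x = 0: O_x = 0.
ΣF_y = 0: O_y − 34.82·2 − 35 − 50 = 0 → O_y = 154.6 kN.
ΣM about O: M_O − (34.82·2)·1.7 − 35·1.1 − 50·0.6 = 0 → M_O = 186.9 kN·m.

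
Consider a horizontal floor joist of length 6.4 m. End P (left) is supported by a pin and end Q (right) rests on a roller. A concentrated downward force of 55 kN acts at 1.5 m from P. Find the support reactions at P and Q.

Taking moments about P: Q_y·6.4 − 55·1.5 = 0 → Q_y = 82.5/6.4 = 12.8906 ≈ 12.89 kN.
ΣF_y = 0: P_y + 12.8906 − 55 = 0 → P_y = 42.11 kN.
ΣF_x = 0: no horizontal applied forces, so P_x = 0.

P_x = 0, P_y = 42.11 kN, Q_y = 12.89 kN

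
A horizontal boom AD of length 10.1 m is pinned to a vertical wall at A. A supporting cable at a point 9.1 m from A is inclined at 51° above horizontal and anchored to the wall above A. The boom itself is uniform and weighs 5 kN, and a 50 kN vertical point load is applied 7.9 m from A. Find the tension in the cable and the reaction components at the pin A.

ΣM about A: T·sin51°·9.1 − 5·5.05 − 50·7.9 = 0 → T = 420.25/(9.1·0.777146) = 59.4243 ≈ 59.42 kN.
ΣF_x = 0: A_x − T·cos51° = 0 → A_x = 59.4243 × 0.62932 = 37.40 kN.
ΣF_y = 0: A_y + T·sin51° − 5 − 50 = 0 → A_y = 55 − 59.4243 × 0.777146 = 8.819 kN.

T = 59.42 kN, A_x = 37.40 kN, A_y = 8.819 kN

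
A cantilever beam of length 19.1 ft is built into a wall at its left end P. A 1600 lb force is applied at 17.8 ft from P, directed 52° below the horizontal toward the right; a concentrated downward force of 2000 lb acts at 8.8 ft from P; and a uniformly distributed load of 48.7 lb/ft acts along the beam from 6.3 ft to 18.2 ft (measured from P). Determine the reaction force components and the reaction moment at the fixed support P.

P_x = -985.1 lb, P_y = 3840 lb, M_P = 47140 lb·ft

Resultant of the distributed load: 48.7 × 11.9 = 579.53 lb at 12.25 ft from P.
ΣF_x = 0: P_x + 1600·cos52° = 0 → P_x = -985.1 lb.
ΣF_y = 0: P_y − 1600·sin52° − 2000 − 48.7·11.9 = 0 → P_y = 3840 lb.
ΣM about P: M_P − 1600·sin52°·17.8 − 2000·8.8 − (48.7·11.9)·12.25 = 0 → M_P = 47140 lb·ft.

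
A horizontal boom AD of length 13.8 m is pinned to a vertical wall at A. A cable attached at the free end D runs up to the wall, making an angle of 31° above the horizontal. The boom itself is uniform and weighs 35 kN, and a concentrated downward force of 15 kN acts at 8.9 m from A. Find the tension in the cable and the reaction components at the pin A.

ΣM about A: T·sin31°·13.8 − 35·6.9 − 15·8.9 = 0 → T = 375/(13.8·0.515038) = 52.761 ≈ 52.76 kN.
ΣF_x = 0: A_x − T·cos31° = 0 → A_x = 52.761 × 0.857167 = 45.22 kN.
ΣF_y = 0: A_y + T·sin31° − 35 − 15 = 0 → A_y = 50 − 52.761 × 0.515038 = 22.83 kN.

T = 52.76 kN, A_x = 45.22 kN, A_y = 22.83 kN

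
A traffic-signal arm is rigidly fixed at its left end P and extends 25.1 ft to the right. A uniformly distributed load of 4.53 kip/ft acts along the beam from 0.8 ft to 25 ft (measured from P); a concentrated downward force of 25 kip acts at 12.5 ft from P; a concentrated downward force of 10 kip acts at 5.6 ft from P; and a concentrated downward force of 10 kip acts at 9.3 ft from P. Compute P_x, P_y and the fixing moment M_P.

P_x = 0, P_y = 154.6 kip, M_P = 1876 kip·ft

Resultant of the distributed load: 4.53 × 24.2 = 109.626 kip at 12.9 ft from P.
ΣF_x = 0: P_x = 0.
ΣF_y = 0: P_y − 4.53·24.2 − 25 − 10 − 10 = 0 → P_y = 154.6 kip.
ΣM about P: M_P − (4.53·24.2)·12.9 − 25·12.5 − 10·5.6 − 10·9.3 = 0 → M_P = 1876 kip·ft.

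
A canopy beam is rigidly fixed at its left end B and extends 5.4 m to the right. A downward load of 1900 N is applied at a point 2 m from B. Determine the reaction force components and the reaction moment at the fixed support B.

ΣF_x = 0: B_x = 0.
ΣF_y = 0: B_y − 1900 = 0 → B_y = 1900 N.
ΣM about B: M_B − 1900·2 = 0 → M_B = 3800 N·m.

B_x = 0, B_y = 1900 N, M_B = 3800 N·m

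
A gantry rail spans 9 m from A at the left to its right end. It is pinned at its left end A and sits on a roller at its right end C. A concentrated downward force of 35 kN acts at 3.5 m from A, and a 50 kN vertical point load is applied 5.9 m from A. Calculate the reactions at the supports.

A_x = 0, A_y = 38.61 kN, C_y = 46.39 kN

ΣM about A: C_y·9 − 35·3.5 − 50·5.9 = 0 → C_y = 417.5/9 = 46.3889 ≈ 46.39 kN.
ΣF_y = 0: A_y + 46.3889 − 35 − 50 = 0 → A_y = 38.61 kN.
ΣF_x = 0: no horizontal applied forces, so A_x = 0.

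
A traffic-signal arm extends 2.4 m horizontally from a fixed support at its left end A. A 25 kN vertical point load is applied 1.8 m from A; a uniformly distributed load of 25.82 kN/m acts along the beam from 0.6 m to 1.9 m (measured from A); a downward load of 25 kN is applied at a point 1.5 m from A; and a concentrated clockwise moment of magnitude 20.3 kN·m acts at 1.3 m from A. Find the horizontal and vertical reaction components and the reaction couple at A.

Resultant of the distributed load: 25.82 × 1.3 = 33.566 kN at 1.25 m from A.
ΣF_x = 0: A_x = 0.
ΣF_y = 0: A_y − 25 − 25.82·1.3 − 25 = 0 → A_y = 83.57 kN.
ΣM about A: M_A − 25·1.8 − (25.82·1.3)·1.25 − 25·1.5 − 20.3 = 0 → M_A = 144.8 kN·m.

A_x = 0, A_y = 83.57 kN, M_A = 144.8 kN·m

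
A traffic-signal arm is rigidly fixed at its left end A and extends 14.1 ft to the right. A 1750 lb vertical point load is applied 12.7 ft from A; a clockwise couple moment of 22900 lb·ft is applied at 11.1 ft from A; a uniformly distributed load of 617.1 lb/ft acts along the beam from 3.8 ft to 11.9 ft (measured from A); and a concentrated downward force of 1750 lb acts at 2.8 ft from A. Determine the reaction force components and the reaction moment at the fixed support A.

Resultant of the distributed load: 617.1 × 8.1 = 4998.51 lb at 7.85 ft from A.
ΣF_x = 0: A_x = 0.
ΣF_y = 0: A_y − 1750 − 617.1·8.1 − 1750 = 0 → A_y = 8499 lb.
ΣM about A: M_A − 1750·12.7 − 22900 − (617.1·8.1)·7.85 − 1750·2.8 = 0 → M_A = 89260 lb·ft.

A_x = 0, A_y = 8499 lb, M_A = 89260 lb·ft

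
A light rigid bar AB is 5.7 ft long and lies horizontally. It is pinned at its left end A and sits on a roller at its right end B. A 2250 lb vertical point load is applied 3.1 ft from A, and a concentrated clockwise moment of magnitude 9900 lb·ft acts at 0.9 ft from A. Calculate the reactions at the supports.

Taking moments about A: B_y·5.7 − 2250·3.1 − 9900 = 0 → B_y = 16875/5.7 = 2960.53 ≈ 2961 lb.
ΣF_y = 0: A_y + 2960.53 − 2250 = 0 → A_y = -710.5 lb.
ΣF_x = 0: no horizontal applied forces, so A_x = 0.

A_x = 0, A_y = -710.5 lb, B_y = 2961 lb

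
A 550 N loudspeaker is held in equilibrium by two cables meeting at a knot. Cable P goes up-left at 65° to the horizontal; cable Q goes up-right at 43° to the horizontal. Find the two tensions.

ΣF_x = 0: −T_P·cos65° + T_Q·cos43° = 0 → T_Q = 0.577858·T_P.
ΣF_y = 0: T_P·sin65° + T_Q·sin43° = 550.
Substitute: T_P·(0.906308 + 0.577858·0.681998) = 550 → T_P = 422.945 ≈ 422.9 N.
Then T_Q = 0.577858 × 422.945 = 244.4 N.

T_P = 422.9 N, T_Q = 244.4 N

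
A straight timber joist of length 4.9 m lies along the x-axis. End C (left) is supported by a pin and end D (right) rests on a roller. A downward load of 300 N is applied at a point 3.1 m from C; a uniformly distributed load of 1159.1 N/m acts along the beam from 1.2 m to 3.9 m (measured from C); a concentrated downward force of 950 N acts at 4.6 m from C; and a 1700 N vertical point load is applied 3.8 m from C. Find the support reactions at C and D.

Resultant of the distributed load: 1159.1 × 2.7 = 3129.57 N at 2.55 m from C.
ΣM about C: D_y·4.9 − 300·3.1 − (1159.1·2.7)·2.55 − 950·4.6 − 1700·3.8 = 0 → D_y = 19740.4035/4.9 = 4028.65 ≈ 4029 N.
ΣF_y = 0: C_y + 4028.65 − 300 − 1159.1·2.7 − 950 − 1700 = 0 → C_y = 2051 N.
ΣF_x = 0: no horizontal applied forces, so C_x = 0.

C_x = 0, C_y = 2051 N, D_y = 4029 N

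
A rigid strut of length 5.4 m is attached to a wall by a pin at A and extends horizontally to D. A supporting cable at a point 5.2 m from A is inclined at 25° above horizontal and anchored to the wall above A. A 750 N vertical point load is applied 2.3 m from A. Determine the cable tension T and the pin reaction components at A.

T = 784.9 N, A_x = 711.4 N, A_y = 418.3 N

ΣM about A: T·sin25°·5.2 − 750·2.3 = 0 → T = 1725/(5.2·0.422618) = 784.942 ≈ 784.9 N.
ΣF_x = 0: A_x − T·cos25° = 0 → A_x = 784.942 × 0.906308 = 711.4 N.
ΣF_y = 0: A_y + T·sin25° − 750 = 0 → A_y = 750 − 784.942 × 0.422618 = 418.3 N.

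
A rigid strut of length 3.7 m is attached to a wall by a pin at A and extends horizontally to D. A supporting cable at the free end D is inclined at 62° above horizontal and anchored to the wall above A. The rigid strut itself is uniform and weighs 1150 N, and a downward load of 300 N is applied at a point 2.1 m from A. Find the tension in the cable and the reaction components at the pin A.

T = 844.1 N, A_x = 396.3 N, A_y = 704.7 N

ΣM about A: T·sin62°·3.7 − 1150·1.85 − 300·2.1 = 0 → T = 2757.5/(3.7·0.882948) = 844.07 ≈ 844.1 N.
ΣF_x = 0: A_x − T·cos62° = 0 → A_x = 844.07 × 0.469472 = 396.3 N.
ΣF_y = 0: A_y + T·sin62° − 1150 − 300 = 0 → A_y = 1450 − 844.07 × 0.882948 = 704.7 N.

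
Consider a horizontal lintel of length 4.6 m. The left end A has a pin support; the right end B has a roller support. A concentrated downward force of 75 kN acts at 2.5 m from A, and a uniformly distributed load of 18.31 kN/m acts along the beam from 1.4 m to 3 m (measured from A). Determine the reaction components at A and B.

A_x = 0, A_y = 49.52 kN, B_y = 54.77 kN

Resultant of the distributed load: 18.31 × 1.6 = 29.296 kN at 2.2 m from A.
ΣM about A: B_y·4.6 − 75·2.5 − (18.31·1.6)·2.2 = 0 → B_y = 251.9512/4.6 = 54.772 ≈ 54.77 kN.
ΣF_y = 0: A_y + 54.772 − 75 − 18.31·1.6 = 0 → A_y = 49.52 kN.
ΣF_x = 0: no horizontal applied forces, so A_x = 0.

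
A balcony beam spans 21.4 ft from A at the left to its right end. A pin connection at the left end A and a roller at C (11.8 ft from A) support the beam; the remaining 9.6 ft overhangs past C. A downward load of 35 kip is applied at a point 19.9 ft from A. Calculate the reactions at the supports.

Taking moments about A: C_y·11.8 − 35·19.9 = 0 → C_y = 696.5/11.8 = 59.0254 ≈ 59.03 kip.
ΣF_y = 0: A_y + 59.0254 − 35 = 0 → A_y = -24.03 kip.
ΣF_x = 0: no horizontal applied forces, so A_x = 0.

A_x = 0, A_y = -24.03 kip, C_y = 59.03 kip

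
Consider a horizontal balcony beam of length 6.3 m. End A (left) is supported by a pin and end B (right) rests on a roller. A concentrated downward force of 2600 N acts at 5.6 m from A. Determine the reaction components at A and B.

A_x = 0, A_y = 288.9 N, B_y = 2311 N

ΣM about A: B_y·6.3 − 2600·5.6 = 0 → B_y = 14560/6.3 = 2311.11 ≈ 2311 N.
ΣF_y = 0: A_y + 2311.11 − 2600 = 0 → A_y = 288.9 N.
ΣF_x = 0: no horizontal applied forces, so A_x = 0.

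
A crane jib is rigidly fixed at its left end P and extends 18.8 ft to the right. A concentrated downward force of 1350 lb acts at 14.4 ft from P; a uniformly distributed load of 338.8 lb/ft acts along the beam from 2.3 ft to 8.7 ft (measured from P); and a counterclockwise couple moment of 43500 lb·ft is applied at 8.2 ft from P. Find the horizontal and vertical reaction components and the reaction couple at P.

Resultant of the distributed load: 338.8 × 6.4 = 2168.32 lb at 5.5 ft from P.
ΣF_x = 0: P_x = 0.
ΣF_y = 0: P_y − 1350 − 338.8·6.4 = 0 → P_y = 3518 lb.
ΣM about P: M_P − 1350·14.4 − (338.8·6.4)·5.5 + 43500 = 0 → M_P = -12130 lb·ft.

P_x = 0, P_y = 3518 lb, M_P = -12130 lb·ft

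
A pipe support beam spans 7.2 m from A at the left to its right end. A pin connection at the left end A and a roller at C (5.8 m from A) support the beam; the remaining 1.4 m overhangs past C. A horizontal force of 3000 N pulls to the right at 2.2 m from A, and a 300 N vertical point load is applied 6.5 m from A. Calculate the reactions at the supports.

A_x = -3000 N, A_y = -36.21 N, C_y = 336.2 N

Moments about A: C_y·5.8 − 300·6.5 = 0 → C_y = 1950/5.8 = 336.207 ≈ 336.2 N.
ΣF_y = 0: A_y + 336.207 − 300 = 0 → A_y = -36.21 N.
ΣF_x = 0: A_x + 3000 = 0 → A_x = -3000 N.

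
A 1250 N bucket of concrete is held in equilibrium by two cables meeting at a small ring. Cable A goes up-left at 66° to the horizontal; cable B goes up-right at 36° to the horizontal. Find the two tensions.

ΣF_x = 0: −T_A·cos66° + T_B·cos36° = 0 → T_B = 0.502754·T_A.
ΣF_y = 0: T_A·sin66° + T_B·sin36° = 1250.
Substitute: T_A·(0.913545 + 0.502754·0.587785) = 1250 → T_A = 1033.86 ≈ 1034 N.
Then T_B = 0.502754 × 1033.86 = 519.8 N.

T_A = 1034 N, T_B = 519.8 N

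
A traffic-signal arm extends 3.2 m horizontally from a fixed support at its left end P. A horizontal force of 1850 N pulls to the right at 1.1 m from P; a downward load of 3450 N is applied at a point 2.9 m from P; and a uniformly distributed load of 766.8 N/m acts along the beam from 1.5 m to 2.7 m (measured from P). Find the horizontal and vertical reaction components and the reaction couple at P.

P_x = -1850 N, P_y = 4370 N, M_P = 11940 N·m

Resultant of the distributed load: 766.8 × 1.2 = 920.16 N at 2.1 m from P.
ΣF_x = 0: P_x + 1850 = 0 → P_x = -1850 N.
ΣF_y = 0: P_y − 3450 − 766.8·1.2 = 0 → P_y = 4370 N.
ΣM about P: M_P − 3450·2.9 − (766.8·1.2)·2.1 = 0 → M_P = 11940 N·m.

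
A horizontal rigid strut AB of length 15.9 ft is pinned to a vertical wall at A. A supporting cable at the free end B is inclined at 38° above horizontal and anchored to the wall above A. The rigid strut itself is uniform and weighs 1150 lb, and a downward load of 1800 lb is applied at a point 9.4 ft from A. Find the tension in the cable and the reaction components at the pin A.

T = 2662 lb, A_x = 2098 lb, A_y = 1311 lb

ΣM about A: T·sin38°·15.9 − 1150·7.95 − 1800·9.4 = 0 → T = 26062.5/(15.9·0.615661) = 2662.42 ≈ 2662 lb.
ΣF_x = 0: A_x − T·cos38° = 0 → A_x = 2662.42 × 0.788011 = 2098 lb.
ΣF_y = 0: A_y + T·sin38° − 1150 − 1800 = 0 → A_y = 2950 − 2662.42 × 0.615661 = 1311 lb.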